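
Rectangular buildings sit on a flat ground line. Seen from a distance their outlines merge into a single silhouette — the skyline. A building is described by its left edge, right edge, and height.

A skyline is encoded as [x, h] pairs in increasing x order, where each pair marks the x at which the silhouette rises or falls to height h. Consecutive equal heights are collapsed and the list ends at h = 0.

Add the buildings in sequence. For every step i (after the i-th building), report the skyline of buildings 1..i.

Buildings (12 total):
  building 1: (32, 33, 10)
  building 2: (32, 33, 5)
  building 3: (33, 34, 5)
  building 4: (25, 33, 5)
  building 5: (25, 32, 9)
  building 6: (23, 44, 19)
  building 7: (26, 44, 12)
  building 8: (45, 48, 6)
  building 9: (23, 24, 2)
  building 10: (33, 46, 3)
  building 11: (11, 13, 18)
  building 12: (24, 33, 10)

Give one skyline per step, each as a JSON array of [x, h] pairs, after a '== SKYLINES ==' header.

== SKYLINES ==
[[32,10],[33,0]]
[[32,10],[33,0]]
[[32,10],[33,5],[34,0]]
[[25,5],[32,10],[33,5],[34,0]]
[[25,9],[32,10],[33,5],[34,0]]
[[23,19],[44,0]]
[[23,19],[44,0]]
[[23,19],[44,0],[45,6],[48,0]]
[[23,19],[44,0],[45,6],[48,0]]
[[23,19],[44,3],[45,6],[48,0]]
[[11,18],[13,0],[23,19],[44,3],[45,6],[48,0]]
[[11,18],[13,0],[23,19],[44,3],[45,6],[48,0]]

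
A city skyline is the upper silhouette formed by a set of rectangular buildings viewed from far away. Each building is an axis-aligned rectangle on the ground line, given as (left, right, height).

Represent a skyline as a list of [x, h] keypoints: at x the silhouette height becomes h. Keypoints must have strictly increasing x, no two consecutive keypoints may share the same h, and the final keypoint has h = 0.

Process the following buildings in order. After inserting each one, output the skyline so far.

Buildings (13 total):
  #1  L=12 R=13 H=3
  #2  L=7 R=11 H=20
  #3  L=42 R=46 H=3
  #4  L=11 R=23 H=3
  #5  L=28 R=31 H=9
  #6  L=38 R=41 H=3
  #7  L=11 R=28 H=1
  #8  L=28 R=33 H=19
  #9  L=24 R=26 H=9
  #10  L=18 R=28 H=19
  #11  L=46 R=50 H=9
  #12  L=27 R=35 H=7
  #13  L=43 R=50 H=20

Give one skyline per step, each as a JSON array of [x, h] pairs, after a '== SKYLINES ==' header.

== SKYLINES ==
[[12,3],[13,0]]
[[7,20],[11,0],[12,3],[13,0]]
[[7,20],[11,0],[12,3],[13,0],[42,3],[46,0]]
[[7,20],[11,3],[23,0],[42,3],[46,0]]
[[7,20],[11,3],[23,0],[28,9],[31,0],[42,3],[46,0]]
[[7,20],[11,3],[23,0],[28,9],[31,0],[38,3],[41,0],[42,3],[46,0]]
[[7,20],[11,3],[23,1],[28,9],[31,0],[38,3],[41,0],[42,3],[46,0]]
[[7,20],[11,3],[23,1],[28,19],[33,0],[38,3],[41,0],[42,3],[46,0]]
[[7,20],[11,3],[23,1],[24,9],[26,1],[28,19],[33,0],[38,3],[41,0],[42,3],[46,0]]
[[7,20],[11,3],[18,19],[33,0],[38,3],[41,0],[42,3],[46,0]]
[[7,20],[11,3],[18,19],[33,0],[38,3],[41,0],[42,3],[46,9],[50,0]]
[[7,20],[11,3],[18,19],[33,7],[35,0],[38,3],[41,0],[42,3],[46,9],[50,0]]
[[7,20],[11,3],[18,19],[33,7],[35,0],[38,3],[41,0],[42,3],[43,20],[50,0]]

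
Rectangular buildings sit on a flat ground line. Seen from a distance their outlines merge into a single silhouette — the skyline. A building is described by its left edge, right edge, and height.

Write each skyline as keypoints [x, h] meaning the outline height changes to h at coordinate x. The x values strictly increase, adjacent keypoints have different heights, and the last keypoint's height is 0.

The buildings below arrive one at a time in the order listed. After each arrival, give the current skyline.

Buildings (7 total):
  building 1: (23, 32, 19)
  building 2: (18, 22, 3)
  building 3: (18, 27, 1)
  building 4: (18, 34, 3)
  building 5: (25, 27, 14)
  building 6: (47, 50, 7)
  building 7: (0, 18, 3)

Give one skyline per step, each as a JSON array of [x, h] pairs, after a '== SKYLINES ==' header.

== SKYLINES ==
[[23,19],[32,0]]
[[18,3],[22,0],[23,19],[32,0]]
[[18,3],[22,1],[23,19],[32,0]]
[[18,3],[23,19],[32,3],[34,0]]
[[18,3],[23,19],[32,3],[34,0]]
[[18,3],[23,19],[32,3],[34,0],[47,7],[50,0]]
[[0,3],[23,19],[32,3],[34,0],[47,7],[50,0]]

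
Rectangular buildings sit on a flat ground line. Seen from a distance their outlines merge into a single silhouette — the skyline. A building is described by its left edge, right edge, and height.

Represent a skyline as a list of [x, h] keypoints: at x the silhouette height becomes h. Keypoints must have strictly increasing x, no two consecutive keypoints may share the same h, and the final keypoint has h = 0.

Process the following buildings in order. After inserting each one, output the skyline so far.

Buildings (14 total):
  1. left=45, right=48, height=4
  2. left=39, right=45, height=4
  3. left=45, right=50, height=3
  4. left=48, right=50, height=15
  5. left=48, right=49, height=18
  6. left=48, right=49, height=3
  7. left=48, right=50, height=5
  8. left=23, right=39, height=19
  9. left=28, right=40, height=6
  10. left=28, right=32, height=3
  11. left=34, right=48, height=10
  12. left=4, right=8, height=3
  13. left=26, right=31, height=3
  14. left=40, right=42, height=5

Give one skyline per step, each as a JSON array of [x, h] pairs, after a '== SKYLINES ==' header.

== SKYLINES ==
[[45,4],[48,0]]
[[39,4],[48,0]]
[[39,4],[48,3],[50,0]]
[[39,4],[48,15],[50,0]]
[[39,4],[48,18],[49,15],[50,0]]
[[39,4],[48,18],[49,15],[50,0]]
[[39,4],[48,18],[49,15],[50,0]]
[[23,19],[39,4],[48,18],[49,15],[50,0]]
[[23,19],[39,6],[40,4],[48,18],[49,15],[50,0]]
[[23,19],[39,6],[40,4],[48,18],[49,15],[50,0]]
[[23,19],[39,10],[48,18],[49,15],[50,0]]
[[4,3],[8,0],[23,19],[39,10],[48,18],[49,15],[50,0]]
[[4,3],[8,0],[23,19],[39,10],[48,18],[49,15],[50,0]]
[[4,3],[8,0],[23,19],[39,10],[48,18],[49,15],[50,0]]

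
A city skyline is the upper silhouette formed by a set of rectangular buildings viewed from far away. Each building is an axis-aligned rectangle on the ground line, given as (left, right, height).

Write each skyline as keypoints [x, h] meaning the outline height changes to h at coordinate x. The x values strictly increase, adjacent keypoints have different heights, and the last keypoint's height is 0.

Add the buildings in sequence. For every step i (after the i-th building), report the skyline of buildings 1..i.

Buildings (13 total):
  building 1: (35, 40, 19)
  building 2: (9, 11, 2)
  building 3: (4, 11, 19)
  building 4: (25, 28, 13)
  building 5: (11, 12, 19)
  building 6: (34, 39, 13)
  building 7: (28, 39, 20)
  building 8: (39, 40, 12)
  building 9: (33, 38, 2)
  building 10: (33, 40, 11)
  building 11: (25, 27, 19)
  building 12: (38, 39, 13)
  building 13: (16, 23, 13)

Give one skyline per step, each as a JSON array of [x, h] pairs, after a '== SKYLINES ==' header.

== SKYLINES ==
[[35,19],[40,0]]
[[9,2],[11,0],[35,19],[40,0]]
[[4,19],[11,0],[35,19],[40,0]]
[[4,19],[11,0],[25,13],[28,0],[35,19],[40,0]]
[[4,19],[12,0],[25,13],[28,0],[35,19],[40,0]]
[[4,19],[12,0],[25,13],[28,0],[34,13],[35,19],[40,0]]
[[4,19],[12,0],[25,13],[28,20],[39,19],[40,0]]
[[4,19],[12,0],[25,13],[28,20],[39,19],[40,0]]
[[4,19],[12,0],[25,13],[28,20],[39,19],[40,0]]
[[4,19],[12,0],[25,13],[28,20],[39,19],[40,0]]
[[4,19],[12,0],[25,19],[27,13],[28,20],[39,19],[40,0]]
[[4,19],[12,0],[25,19],[27,13],[28,20],[39,19],[40,0]]
[[4,19],[12,0],[16,13],[23,0],[25,19],[27,13],[28,20],[39,19],[40,0]]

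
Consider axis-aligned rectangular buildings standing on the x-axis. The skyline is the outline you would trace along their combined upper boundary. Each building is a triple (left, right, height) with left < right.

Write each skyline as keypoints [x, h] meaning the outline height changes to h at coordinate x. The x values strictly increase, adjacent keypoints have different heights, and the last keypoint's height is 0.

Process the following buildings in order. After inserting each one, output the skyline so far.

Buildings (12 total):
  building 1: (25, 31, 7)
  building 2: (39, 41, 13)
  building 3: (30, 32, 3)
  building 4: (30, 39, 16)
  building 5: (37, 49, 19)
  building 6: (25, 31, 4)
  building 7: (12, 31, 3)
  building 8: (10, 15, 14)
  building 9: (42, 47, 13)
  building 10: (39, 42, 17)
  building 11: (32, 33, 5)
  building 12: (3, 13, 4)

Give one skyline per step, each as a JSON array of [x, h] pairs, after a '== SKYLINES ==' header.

== SKYLINES ==
[[25,7],[31,0]]
[[25,7],[31,0],[39,13],[41,0]]
[[25,7],[31,3],[32,0],[39,13],[41,0]]
[[25,7],[30,16],[39,13],[41,0]]
[[25,7],[30,16],[37,19],[49,0]]
[[25,7],[30,16],[37,19],[49,0]]
[[12,3],[25,7],[30,16],[37,19],[49,0]]
[[10,14],[15,3],[25,7],[30,16],[37,19],[49,0]]
[[10,14],[15,3],[25,7],[30,16],[37,19],[49,0]]
[[10,14],[15,3],[25,7],[30,16],[37,19],[49,0]]
[[10,14],[15,3],[25,7],[30,16],[37,19],[49,0]]
[[3,4],[10,14],[15,3],[25,7],[30,16],[37,19],[49,0]]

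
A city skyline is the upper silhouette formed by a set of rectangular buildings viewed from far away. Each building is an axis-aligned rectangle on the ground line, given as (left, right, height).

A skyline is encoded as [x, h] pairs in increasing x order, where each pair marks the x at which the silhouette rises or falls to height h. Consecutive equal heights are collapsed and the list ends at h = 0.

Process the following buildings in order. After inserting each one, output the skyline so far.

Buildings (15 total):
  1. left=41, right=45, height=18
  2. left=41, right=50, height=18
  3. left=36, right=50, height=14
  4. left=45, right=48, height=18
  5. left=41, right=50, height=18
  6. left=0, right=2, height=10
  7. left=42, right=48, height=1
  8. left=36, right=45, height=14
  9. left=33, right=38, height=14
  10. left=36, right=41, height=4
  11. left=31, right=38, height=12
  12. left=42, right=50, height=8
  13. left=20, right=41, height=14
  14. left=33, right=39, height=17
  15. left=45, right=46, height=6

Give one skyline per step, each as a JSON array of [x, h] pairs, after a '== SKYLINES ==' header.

== SKYLINES ==
[[41,18],[45,0]]
[[41,18],[50,0]]
[[36,14],[41,18],[50,0]]
[[36,14],[41,18],[50,0]]
[[36,14],[41,18],[50,0]]
[[0,10],[2,0],[36,14],[41,18],[50,0]]
[[0,10],[2,0],[36,14],[41,18],[50,0]]
[[0,10],[2,0],[36,14],[41,18],[50,0]]
[[0,10],[2,0],[33,14],[41,18],[50,0]]
[[0,10],[2,0],[33,14],[41,18],[50,0]]
[[0,10],[2,0],[31,12],[33,14],[41,18],[50,0]]
[[0,10],[2,0],[31,12],[33,14],[41,18],[50,0]]
[[0,10],[2,0],[20,14],[41,18],[50,0]]
[[0,10],[2,0],[20,14],[33,17],[39,14],[41,18],[50,0]]
[[0,10],[2,0],[20,14],[33,17],[39,14],[41,18],[50,0]]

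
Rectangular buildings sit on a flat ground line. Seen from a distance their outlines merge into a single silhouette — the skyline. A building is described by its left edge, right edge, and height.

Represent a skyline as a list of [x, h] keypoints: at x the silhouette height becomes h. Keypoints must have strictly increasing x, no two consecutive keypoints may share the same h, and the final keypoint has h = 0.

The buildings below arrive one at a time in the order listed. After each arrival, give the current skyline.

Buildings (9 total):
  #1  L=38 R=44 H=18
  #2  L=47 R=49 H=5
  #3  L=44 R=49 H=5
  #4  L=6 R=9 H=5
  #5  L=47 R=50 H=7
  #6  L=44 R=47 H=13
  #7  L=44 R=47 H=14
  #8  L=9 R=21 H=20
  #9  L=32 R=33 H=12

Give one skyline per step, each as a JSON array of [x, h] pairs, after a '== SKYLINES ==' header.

== SKYLINES ==
[[38,18],[44,0]]
[[38,18],[44,0],[47,5],[49,0]]
[[38,18],[44,5],[49,0]]
[[6,5],[9,0],[38,18],[44,5],[49,0]]
[[6,5],[9,0],[38,18],[44,5],[47,7],[50,0]]
[[6,5],[9,0],[38,18],[44,13],[47,7],[50,0]]
[[6,5],[9,0],[38,18],[44,14],[47,7],[50,0]]
[[6,5],[9,20],[21,0],[38,18],[44,14],[47,7],[50,0]]
[[6,5],[9,20],[21,0],[32,12],[33,0],[38,18],[44,14],[47,7],[50,0]]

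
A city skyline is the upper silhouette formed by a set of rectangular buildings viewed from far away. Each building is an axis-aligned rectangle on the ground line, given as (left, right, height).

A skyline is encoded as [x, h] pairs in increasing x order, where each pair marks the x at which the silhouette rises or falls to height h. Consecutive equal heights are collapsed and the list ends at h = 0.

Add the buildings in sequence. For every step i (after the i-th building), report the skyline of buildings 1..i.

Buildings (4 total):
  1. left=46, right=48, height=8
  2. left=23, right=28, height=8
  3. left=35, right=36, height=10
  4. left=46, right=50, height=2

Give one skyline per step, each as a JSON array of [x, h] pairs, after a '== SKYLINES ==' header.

== SKYLINES ==
[[46,8],[48,0]]
[[23,8],[28,0],[46,8],[48,0]]
[[23,8],[28,0],[35,10],[36,0],[46,8],[48,0]]
[[23,8],[28,0],[35,10],[36,0],[46,8],[48,2],[50,0]]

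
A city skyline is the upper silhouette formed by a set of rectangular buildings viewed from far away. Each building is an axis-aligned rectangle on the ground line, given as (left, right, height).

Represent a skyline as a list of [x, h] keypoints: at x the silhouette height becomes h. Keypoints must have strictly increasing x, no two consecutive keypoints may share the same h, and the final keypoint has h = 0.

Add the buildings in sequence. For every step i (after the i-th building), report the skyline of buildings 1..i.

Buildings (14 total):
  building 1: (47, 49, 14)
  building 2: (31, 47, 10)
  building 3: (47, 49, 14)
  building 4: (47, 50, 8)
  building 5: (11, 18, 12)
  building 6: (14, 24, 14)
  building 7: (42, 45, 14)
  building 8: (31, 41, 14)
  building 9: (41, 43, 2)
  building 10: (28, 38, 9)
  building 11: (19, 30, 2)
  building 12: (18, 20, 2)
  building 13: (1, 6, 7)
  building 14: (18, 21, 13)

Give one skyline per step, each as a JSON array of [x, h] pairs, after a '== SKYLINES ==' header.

== SKYLINES ==
[[47,14],[49,0]]
[[31,10],[47,14],[49,0]]
[[31,10],[47,14],[49,0]]
[[31,10],[47,14],[49,8],[50,0]]
[[11,12],[18,0],[31,10],[47,14],[49,8],[50,0]]
[[11,12],[14,14],[24,0],[31,10],[47,14],[49,8],[50,0]]
[[11,12],[14,14],[24,0],[31,10],[42,14],[45,10],[47,14],[49,8],[50,0]]
[[11,12],[14,14],[24,0],[31,14],[41,10],[42,14],[45,10],[47,14],[49,8],[50,0]]
[[11,12],[14,14],[24,0],[31,14],[41,10],[42,14],[45,10],[47,14],[49,8],[50,0]]
[[11,12],[14,14],[24,0],[28,9],[31,14],[41,10],[42,14],[45,10],[47,14],[49,8],[50,0]]
[[11,12],[14,14],[24,2],[28,9],[31,14],[41,10],[42,14],[45,10],[47,14],[49,8],[50,0]]
[[11,12],[14,14],[24,2],[28,9],[31,14],[41,10],[42,14],[45,10],[47,14],[49,8],[50,0]]
[[1,7],[6,0],[11,12],[14,14],[24,2],[28,9],[31,14],[41,10],[42,14],[45,10],[47,14],[49,8],[50,0]]
[[1,7],[6,0],[11,12],[14,14],[24,2],[28,9],[31,14],[41,10],[42,14],[45,10],[47,14],[49,8],[50,0]]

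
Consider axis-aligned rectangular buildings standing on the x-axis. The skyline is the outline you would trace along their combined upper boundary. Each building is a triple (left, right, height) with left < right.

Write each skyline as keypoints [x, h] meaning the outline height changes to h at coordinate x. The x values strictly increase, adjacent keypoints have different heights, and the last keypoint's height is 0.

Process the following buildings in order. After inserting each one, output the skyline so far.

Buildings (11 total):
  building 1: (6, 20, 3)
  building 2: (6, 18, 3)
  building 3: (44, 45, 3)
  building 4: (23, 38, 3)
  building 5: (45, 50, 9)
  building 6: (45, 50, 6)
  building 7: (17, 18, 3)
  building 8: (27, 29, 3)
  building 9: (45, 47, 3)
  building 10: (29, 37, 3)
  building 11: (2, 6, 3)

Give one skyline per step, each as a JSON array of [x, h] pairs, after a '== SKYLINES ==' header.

== SKYLINES ==
[[6,3],[20,0]]
[[6,3],[20,0]]
[[6,3],[20,0],[44,3],[45,0]]
[[6,3],[20,0],[23,3],[38,0],[44,3],[45,0]]
[[6,3],[20,0],[23,3],[38,0],[44,3],[45,9],[50,0]]
[[6,3],[20,0],[23,3],[38,0],[44,3],[45,9],[50,0]]
[[6,3],[20,0],[23,3],[38,0],[44,3],[45,9],[50,0]]
[[6,3],[20,0],[23,3],[38,0],[44,3],[45,9],[50,0]]
[[6,3],[20,0],[23,3],[38,0],[44,3],[45,9],[50,0]]
[[6,3],[20,0],[23,3],[38,0],[44,3],[45,9],[50,0]]
[[2,3],[20,0],[23,3],[38,0],[44,3],[45,9],[50,0]]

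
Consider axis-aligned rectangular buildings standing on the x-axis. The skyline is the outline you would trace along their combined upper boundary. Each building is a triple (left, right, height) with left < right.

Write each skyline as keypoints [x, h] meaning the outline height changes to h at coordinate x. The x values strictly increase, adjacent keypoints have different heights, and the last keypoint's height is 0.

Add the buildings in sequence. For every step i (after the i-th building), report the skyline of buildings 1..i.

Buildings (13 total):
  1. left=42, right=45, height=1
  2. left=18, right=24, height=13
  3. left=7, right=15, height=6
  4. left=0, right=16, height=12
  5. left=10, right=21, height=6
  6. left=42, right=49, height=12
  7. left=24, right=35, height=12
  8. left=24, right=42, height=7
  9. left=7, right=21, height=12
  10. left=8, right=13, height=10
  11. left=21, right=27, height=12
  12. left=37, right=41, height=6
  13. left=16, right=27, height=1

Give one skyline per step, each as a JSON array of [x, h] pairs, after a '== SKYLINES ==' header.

== SKYLINES ==
[[42,1],[45,0]]
[[18,13],[24,0],[42,1],[45,0]]
[[7,6],[15,0],[18,13],[24,0],[42,1],[45,0]]
[[0,12],[16,0],[18,13],[24,0],[42,1],[45,0]]
[[0,12],[16,6],[18,13],[24,0],[42,1],[45,0]]
[[0,12],[16,6],[18,13],[24,0],[42,12],[49,0]]
[[0,12],[16,6],[18,13],[24,12],[35,0],[42,12],[49,0]]
[[0,12],[16,6],[18,13],[24,12],[35,7],[42,12],[49,0]]
[[0,12],[18,13],[24,12],[35,7],[42,12],[49,0]]
[[0,12],[18,13],[24,12],[35,7],[42,12],[49,0]]
[[0,12],[18,13],[24,12],[35,7],[42,12],[49,0]]
[[0,12],[18,13],[24,12],[35,7],[42,12],[49,0]]
[[0,12],[18,13],[24,12],[35,7],[42,12],[49,0]]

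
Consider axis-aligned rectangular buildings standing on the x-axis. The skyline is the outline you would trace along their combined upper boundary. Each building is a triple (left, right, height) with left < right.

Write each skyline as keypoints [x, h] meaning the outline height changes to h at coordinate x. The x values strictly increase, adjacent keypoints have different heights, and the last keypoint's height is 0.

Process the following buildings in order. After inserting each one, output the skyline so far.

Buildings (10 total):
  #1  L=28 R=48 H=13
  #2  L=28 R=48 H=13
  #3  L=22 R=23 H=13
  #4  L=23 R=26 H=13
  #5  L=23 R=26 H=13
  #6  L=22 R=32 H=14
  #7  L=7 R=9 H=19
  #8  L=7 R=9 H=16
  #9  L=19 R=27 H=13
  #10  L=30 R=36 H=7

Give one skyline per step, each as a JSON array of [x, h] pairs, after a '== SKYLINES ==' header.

== SKYLINES ==
[[28,13],[48,0]]
[[28,13],[48,0]]
[[22,13],[23,0],[28,13],[48,0]]
[[22,13],[26,0],[28,13],[48,0]]
[[22,13],[26,0],[28,13],[48,0]]
[[22,14],[32,13],[48,0]]
[[7,19],[9,0],[22,14],[32,13],[48,0]]
[[7,19],[9,0],[22,14],[32,13],[48,0]]
[[7,19],[9,0],[19,13],[22,14],[32,13],[48,0]]
[[7,19],[9,0],[19,13],[22,14],[32,13],[48,0]]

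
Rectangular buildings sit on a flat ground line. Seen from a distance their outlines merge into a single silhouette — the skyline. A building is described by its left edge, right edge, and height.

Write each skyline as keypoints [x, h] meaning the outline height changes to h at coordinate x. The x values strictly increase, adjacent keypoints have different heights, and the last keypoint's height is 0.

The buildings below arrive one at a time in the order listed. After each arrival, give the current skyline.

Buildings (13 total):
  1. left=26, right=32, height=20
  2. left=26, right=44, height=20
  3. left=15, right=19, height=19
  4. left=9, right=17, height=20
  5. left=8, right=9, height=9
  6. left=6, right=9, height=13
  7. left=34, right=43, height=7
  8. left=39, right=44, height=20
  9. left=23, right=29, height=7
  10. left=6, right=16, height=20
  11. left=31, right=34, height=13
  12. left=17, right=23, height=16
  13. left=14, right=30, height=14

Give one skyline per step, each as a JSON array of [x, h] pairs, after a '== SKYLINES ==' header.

== SKYLINES ==
[[26,20],[32,0]]
[[26,20],[44,0]]
[[15,19],[19,0],[26,20],[44,0]]
[[9,20],[17,19],[19,0],[26,20],[44,0]]
[[8,9],[9,20],[17,19],[19,0],[26,20],[44,0]]
[[6,13],[9,20],[17,19],[19,0],[26,20],[44,0]]
[[6,13],[9,20],[17,19],[19,0],[26,20],[44,0]]
[[6,13],[9,20],[17,19],[19,0],[26,20],[44,0]]
[[6,13],[9,20],[17,19],[19,0],[23,7],[26,20],[44,0]]
[[6,20],[17,19],[19,0],[23,7],[26,20],[44,0]]
[[6,20],[17,19],[19,0],[23,7],[26,20],[44,0]]
[[6,20],[17,19],[19,16],[23,7],[26,20],[44,0]]
[[6,20],[17,19],[19,16],[23,14],[26,20],[44,0]]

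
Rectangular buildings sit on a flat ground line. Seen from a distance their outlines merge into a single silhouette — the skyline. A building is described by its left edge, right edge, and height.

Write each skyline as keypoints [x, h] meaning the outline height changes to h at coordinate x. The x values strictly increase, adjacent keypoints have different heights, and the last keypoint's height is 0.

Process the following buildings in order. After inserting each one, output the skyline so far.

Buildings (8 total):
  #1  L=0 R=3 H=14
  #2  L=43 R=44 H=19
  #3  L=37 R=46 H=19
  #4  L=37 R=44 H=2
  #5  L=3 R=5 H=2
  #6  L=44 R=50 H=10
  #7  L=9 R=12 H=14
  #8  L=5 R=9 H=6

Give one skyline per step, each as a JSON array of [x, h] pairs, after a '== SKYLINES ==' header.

== SKYLINES ==
[[0,14],[3,0]]
[[0,14],[3,0],[43,19],[44,0]]
[[0,14],[3,0],[37,19],[46,0]]
[[0,14],[3,0],[37,19],[46,0]]
[[0,14],[3,2],[5,0],[37,19],[46,0]]
[[0,14],[3,2],[5,0],[37,19],[46,10],[50,0]]
[[0,14],[3,2],[5,0],[9,14],[12,0],[37,19],[46,10],[50,0]]
[[0,14],[3,2],[5,6],[9,14],[12,0],[37,19],[46,10],[50,0]]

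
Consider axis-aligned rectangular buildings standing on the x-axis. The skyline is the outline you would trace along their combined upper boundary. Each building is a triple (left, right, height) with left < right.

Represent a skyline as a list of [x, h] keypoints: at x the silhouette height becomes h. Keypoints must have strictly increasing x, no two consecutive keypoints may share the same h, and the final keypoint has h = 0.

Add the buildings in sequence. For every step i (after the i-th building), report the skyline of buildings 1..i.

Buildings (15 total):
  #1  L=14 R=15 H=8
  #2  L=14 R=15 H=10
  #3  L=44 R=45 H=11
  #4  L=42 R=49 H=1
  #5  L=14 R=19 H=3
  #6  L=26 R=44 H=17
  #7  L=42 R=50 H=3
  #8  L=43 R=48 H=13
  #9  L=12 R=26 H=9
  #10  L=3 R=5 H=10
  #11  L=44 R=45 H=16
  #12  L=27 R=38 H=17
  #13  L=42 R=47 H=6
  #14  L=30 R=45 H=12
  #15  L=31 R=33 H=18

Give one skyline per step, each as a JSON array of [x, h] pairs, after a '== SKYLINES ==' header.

== SKYLINES ==
[[14,8],[15,0]]
[[14,10],[15,0]]
[[14,10],[15,0],[44,11],[45,0]]
[[14,10],[15,0],[42,1],[44,11],[45,1],[49,0]]
[[14,10],[15,3],[19,0],[42,1],[44,11],[45,1],[49,0]]
[[14,10],[15,3],[19,0],[26,17],[44,11],[45,1],[49,0]]
[[14,10],[15,3],[19,0],[26,17],[44,11],[45,3],[50,0]]
[[14,10],[15,3],[19,0],[26,17],[44,13],[48,3],[50,0]]
[[12,9],[14,10],[15,9],[26,17],[44,13],[48,3],[50,0]]
[[3,10],[5,0],[12,9],[14,10],[15,9],[26,17],[44,13],[48,3],[50,0]]
[[3,10],[5,0],[12,9],[14,10],[15,9],[26,17],[44,16],[45,13],[48,3],[50,0]]
[[3,10],[5,0],[12,9],[14,10],[15,9],[26,17],[44,16],[45,13],[48,3],[50,0]]
[[3,10],[5,0],[12,9],[14,10],[15,9],[26,17],[44,16],[45,13],[48,3],[50,0]]
[[3,10],[5,0],[12,9],[14,10],[15,9],[26,17],[44,16],[45,13],[48,3],[50,0]]
[[3,10],[5,0],[12,9],[14,10],[15,9],[26,17],[31,18],[33,17],[44,16],[45,13],[48,3],[50,0]]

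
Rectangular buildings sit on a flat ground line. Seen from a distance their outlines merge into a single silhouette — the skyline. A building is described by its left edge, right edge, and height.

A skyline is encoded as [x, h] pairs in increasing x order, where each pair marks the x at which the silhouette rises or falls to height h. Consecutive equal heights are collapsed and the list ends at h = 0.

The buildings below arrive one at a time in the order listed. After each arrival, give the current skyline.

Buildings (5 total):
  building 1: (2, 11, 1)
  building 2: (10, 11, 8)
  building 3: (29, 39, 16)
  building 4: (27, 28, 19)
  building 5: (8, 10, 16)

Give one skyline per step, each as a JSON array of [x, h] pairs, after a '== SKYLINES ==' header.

== SKYLINES ==
[[2,1],[11,0]]
[[2,1],[10,8],[11,0]]
[[2,1],[10,8],[11,0],[29,16],[39,0]]
[[2,1],[10,8],[11,0],[27,19],[28,0],[29,16],[39,0]]
[[2,1],[8,16],[10,8],[11,0],[27,19],[28,0],[29,16],[39,0]]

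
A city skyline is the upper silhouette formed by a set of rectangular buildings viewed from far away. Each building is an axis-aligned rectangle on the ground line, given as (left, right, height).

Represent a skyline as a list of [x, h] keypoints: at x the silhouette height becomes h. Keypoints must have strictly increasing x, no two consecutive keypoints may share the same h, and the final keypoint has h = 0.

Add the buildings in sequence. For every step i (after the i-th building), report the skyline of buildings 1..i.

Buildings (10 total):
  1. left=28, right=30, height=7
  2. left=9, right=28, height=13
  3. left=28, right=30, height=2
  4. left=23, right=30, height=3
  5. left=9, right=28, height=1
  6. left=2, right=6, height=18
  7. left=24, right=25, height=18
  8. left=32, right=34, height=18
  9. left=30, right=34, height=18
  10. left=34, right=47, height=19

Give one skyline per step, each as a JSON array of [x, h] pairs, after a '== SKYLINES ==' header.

== SKYLINES ==
[[28,7],[30,0]]
[[9,13],[28,7],[30,0]]
[[9,13],[28,7],[30,0]]
[[9,13],[28,7],[30,0]]
[[9,13],[28,7],[30,0]]
[[2,18],[6,0],[9,13],[28,7],[30,0]]
[[2,18],[6,0],[9,13],[24,18],[25,13],[28,7],[30,0]]
[[2,18],[6,0],[9,13],[24,18],[25,13],[28,7],[30,0],[32,18],[34,0]]
[[2,18],[6,0],[9,13],[24,18],[25,13],[28,7],[30,18],[34,0]]
[[2,18],[6,0],[9,13],[24,18],[25,13],[28,7],[30,18],[34,19],[47,0]]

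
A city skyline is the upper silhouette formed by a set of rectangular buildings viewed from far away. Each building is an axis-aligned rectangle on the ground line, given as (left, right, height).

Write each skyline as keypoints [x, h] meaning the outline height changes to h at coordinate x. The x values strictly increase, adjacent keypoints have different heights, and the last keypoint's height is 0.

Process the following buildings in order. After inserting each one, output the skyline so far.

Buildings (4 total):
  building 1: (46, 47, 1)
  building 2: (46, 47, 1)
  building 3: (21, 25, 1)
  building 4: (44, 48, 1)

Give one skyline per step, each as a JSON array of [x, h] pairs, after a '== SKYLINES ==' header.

== SKYLINES ==
[[46,1],[47,0]]
[[46,1],[47,0]]
[[21,1],[25,0],[46,1],[47,0]]
[[21,1],[25,0],[44,1],[48,0]]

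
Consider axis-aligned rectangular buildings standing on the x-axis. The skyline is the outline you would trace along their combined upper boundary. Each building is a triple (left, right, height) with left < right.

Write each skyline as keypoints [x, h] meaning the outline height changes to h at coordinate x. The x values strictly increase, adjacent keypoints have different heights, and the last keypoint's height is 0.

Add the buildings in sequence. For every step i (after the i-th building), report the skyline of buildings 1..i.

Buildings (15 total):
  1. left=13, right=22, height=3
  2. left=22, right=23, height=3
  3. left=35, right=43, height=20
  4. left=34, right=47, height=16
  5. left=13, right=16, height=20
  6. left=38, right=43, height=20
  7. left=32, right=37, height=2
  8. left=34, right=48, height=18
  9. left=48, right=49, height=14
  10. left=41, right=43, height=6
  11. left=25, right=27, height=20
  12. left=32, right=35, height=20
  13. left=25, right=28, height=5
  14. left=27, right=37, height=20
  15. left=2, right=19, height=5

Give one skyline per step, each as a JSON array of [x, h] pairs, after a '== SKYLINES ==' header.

== SKYLINES ==
[[13,3],[22,0]]
[[13,3],[23,0]]
[[13,3],[23,0],[35,20],[43,0]]
[[13,3],[23,0],[34,16],[35,20],[43,16],[47,0]]
[[13,20],[16,3],[23,0],[34,16],[35,20],[43,16],[47,0]]
[[13,20],[16,3],[23,0],[34,16],[35,20],[43,16],[47,0]]
[[13,20],[16,3],[23,0],[32,2],[34,16],[35,20],[43,16],[47,0]]
[[13,20],[16,3],[23,0],[32,2],[34,18],[35,20],[43,18],[48,0]]
[[13,20],[16,3],[23,0],[32,2],[34,18],[35,20],[43,18],[48,14],[49,0]]
[[13,20],[16,3],[23,0],[32,2],[34,18],[35,20],[43,18],[48,14],[49,0]]
[[13,20],[16,3],[23,0],[25,20],[27,0],[32,2],[34,18],[35,20],[43,18],[48,14],[49,0]]
[[13,20],[16,3],[23,0],[25,20],[27,0],[32,20],[43,18],[48,14],[49,0]]
[[13,20],[16,3],[23,0],[25,20],[27,5],[28,0],[32,20],[43,18],[48,14],[49,0]]
[[13,20],[16,3],[23,0],[25,20],[43,18],[48,14],[49,0]]
[[2,5],[13,20],[16,5],[19,3],[23,0],[25,20],[43,18],[48,14],[49,0]]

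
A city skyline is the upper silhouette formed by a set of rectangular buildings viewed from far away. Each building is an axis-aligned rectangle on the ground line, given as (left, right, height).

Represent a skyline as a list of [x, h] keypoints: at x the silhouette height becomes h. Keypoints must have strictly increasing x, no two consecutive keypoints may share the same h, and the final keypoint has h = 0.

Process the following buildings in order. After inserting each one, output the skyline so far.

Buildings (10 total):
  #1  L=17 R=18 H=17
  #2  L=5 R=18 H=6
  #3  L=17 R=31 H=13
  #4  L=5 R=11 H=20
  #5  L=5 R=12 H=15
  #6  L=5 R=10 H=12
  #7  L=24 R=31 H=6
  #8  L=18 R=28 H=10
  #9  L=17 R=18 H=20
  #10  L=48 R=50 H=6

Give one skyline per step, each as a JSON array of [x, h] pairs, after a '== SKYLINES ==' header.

== SKYLINES ==
[[17,17],[18,0]]
[[5,6],[17,17],[18,0]]
[[5,6],[17,17],[18,13],[31,0]]
[[5,20],[11,6],[17,17],[18,13],[31,0]]
[[5,20],[11,15],[12,6],[17,17],[18,13],[31,0]]
[[5,20],[11,15],[12,6],[17,17],[18,13],[31,0]]
[[5,20],[11,15],[12,6],[17,17],[18,13],[31,0]]
[[5,20],[11,15],[12,6],[17,17],[18,13],[31,0]]
[[5,20],[11,15],[12,6],[17,20],[18,13],[31,0]]
[[5,20],[11,15],[12,6],[17,20],[18,13],[31,0],[48,6],[50,0]]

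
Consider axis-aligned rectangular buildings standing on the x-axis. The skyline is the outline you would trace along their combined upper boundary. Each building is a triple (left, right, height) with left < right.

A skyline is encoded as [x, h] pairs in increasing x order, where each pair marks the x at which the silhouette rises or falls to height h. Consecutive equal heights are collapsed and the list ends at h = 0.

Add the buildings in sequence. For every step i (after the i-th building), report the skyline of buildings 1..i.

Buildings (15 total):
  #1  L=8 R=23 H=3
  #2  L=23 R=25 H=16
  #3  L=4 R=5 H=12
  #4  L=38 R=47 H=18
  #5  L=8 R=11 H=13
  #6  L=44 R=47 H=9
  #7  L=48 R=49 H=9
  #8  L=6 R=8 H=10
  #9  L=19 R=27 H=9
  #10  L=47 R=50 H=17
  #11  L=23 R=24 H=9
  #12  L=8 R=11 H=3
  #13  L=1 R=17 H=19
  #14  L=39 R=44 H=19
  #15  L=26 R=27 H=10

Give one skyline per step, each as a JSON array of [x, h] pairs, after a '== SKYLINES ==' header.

== SKYLINES ==
[[8,3],[23,0]]
[[8,3],[23,16],[25,0]]
[[4,12],[5,0],[8,3],[23,16],[25,0]]
[[4,12],[5,0],[8,3],[23,16],[25,0],[38,18],[47,0]]
[[4,12],[5,0],[8,13],[11,3],[23,16],[25,0],[38,18],[47,0]]
[[4,12],[5,0],[8,13],[11,3],[23,16],[25,0],[38,18],[47,0]]
[[4,12],[5,0],[8,13],[11,3],[23,16],[25,0],[38,18],[47,0],[48,9],[49,0]]
[[4,12],[5,0],[6,10],[8,13],[11,3],[23,16],[25,0],[38,18],[47,0],[48,9],[49,0]]
[[4,12],[5,0],[6,10],[8,13],[11,3],[19,9],[23,16],[25,9],[27,0],[38,18],[47,0],[48,9],[49,0]]
[[4,12],[5,0],[6,10],[8,13],[11,3],[19,9],[23,16],[25,9],[27,0],[38,18],[47,17],[50,0]]
[[4,12],[5,0],[6,10],[8,13],[11,3],[19,9],[23,16],[25,9],[27,0],[38,18],[47,17],[50,0]]
[[4,12],[5,0],[6,10],[8,13],[11,3],[19,9],[23,16],[25,9],[27,0],[38,18],[47,17],[50,0]]
[[1,19],[17,3],[19,9],[23,16],[25,9],[27,0],[38,18],[47,17],[50,0]]
[[1,19],[17,3],[19,9],[23,16],[25,9],[27,0],[38,18],[39,19],[44,18],[47,17],[50,0]]
[[1,19],[17,3],[19,9],[23,16],[25,9],[26,10],[27,0],[38,18],[39,19],[44,18],[47,17],[50,0]]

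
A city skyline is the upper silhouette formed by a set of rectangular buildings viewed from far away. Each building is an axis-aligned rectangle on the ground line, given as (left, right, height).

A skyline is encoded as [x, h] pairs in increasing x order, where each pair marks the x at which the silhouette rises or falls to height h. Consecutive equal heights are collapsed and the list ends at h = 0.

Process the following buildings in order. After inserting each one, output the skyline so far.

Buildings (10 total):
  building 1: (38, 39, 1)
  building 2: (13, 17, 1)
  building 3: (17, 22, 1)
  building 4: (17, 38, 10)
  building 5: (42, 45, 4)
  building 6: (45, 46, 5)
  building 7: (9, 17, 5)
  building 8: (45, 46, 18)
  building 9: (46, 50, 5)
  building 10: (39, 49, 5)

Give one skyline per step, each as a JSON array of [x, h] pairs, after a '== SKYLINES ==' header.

== SKYLINES ==
[[38,1],[39,0]]
[[13,1],[17,0],[38,1],[39,0]]
[[13,1],[22,0],[38,1],[39,0]]
[[13,1],[17,10],[38,1],[39,0]]
[[13,1],[17,10],[38,1],[39,0],[42,4],[45,0]]
[[13,1],[17,10],[38,1],[39,0],[42,4],[45,5],[46,0]]
[[9,5],[17,10],[38,1],[39,0],[42,4],[45,5],[46,0]]
[[9,5],[17,10],[38,1],[39,0],[42,4],[45,18],[46,0]]
[[9,5],[17,10],[38,1],[39,0],[42,4],[45,18],[46,5],[50,0]]
[[9,5],[17,10],[38,1],[39,5],[45,18],[46,5],[50,0]]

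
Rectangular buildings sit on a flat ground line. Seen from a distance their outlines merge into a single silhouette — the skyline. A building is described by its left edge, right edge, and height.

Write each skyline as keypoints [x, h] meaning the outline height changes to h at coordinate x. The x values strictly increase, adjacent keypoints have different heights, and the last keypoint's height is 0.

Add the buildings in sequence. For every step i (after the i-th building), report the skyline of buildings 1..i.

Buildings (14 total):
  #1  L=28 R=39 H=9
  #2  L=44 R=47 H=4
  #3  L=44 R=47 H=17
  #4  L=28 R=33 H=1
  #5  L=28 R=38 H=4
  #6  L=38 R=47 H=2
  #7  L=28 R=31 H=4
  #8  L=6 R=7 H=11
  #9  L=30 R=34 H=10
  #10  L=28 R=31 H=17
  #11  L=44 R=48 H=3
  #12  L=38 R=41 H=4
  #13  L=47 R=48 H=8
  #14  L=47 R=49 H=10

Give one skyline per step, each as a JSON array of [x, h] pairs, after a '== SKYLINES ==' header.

== SKYLINES ==
[[28,9],[39,0]]
[[28,9],[39,0],[44,4],[47,0]]
[[28,9],[39,0],[44,17],[47,0]]
[[28,9],[39,0],[44,17],[47,0]]
[[28,9],[39,0],[44,17],[47,0]]
[[28,9],[39,2],[44,17],[47,0]]
[[28,9],[39,2],[44,17],[47,0]]
[[6,11],[7,0],[28,9],[39,2],[44,17],[47,0]]
[[6,11],[7,0],[28,9],[30,10],[34,9],[39,2],[44,17],[47,0]]
[[6,11],[7,0],[28,17],[31,10],[34,9],[39,2],[44,17],[47,0]]
[[6,11],[7,0],[28,17],[31,10],[34,9],[39,2],[44,17],[47,3],[48,0]]
[[6,11],[7,0],[28,17],[31,10],[34,9],[39,4],[41,2],[44,17],[47,3],[48,0]]
[[6,11],[7,0],[28,17],[31,10],[34,9],[39,4],[41,2],[44,17],[47,8],[48,0]]
[[6,11],[7,0],[28,17],[31,10],[34,9],[39,4],[41,2],[44,17],[47,10],[49,0]]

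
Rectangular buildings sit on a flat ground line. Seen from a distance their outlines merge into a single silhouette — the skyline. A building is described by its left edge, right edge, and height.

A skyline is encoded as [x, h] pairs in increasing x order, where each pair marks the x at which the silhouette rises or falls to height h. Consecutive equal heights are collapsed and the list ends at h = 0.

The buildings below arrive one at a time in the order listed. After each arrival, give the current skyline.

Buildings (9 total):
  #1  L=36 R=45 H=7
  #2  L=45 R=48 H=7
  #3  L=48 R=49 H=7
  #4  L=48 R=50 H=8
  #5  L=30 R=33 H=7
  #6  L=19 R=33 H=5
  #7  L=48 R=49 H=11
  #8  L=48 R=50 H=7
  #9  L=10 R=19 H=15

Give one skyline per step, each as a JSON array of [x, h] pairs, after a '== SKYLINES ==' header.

== SKYLINES ==
[[36,7],[45,0]]
[[36,7],[48,0]]
[[36,7],[49,0]]
[[36,7],[48,8],[50,0]]
[[30,7],[33,0],[36,7],[48,8],[50,0]]
[[19,5],[30,7],[33,0],[36,7],[48,8],[50,0]]
[[19,5],[30,7],[33,0],[36,7],[48,11],[49,8],[50,0]]
[[19,5],[30,7],[33,0],[36,7],[48,11],[49,8],[50,0]]
[[10,15],[19,5],[30,7],[33,0],[36,7],[48,11],[49,8],[50,0]]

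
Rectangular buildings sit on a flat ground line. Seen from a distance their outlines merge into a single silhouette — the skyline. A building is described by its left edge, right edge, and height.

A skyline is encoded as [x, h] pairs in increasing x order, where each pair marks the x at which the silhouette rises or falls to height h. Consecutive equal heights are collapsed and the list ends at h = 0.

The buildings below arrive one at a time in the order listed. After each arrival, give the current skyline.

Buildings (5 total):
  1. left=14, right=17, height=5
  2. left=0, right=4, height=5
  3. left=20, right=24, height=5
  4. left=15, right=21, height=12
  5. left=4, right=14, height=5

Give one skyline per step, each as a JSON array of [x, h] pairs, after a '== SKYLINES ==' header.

== SKYLINES ==
[[14,5],[17,0]]
[[0,5],[4,0],[14,5],[17,0]]
[[0,5],[4,0],[14,5],[17,0],[20,5],[24,0]]
[[0,5],[4,0],[14,5],[15,12],[21,5],[24,0]]
[[0,5],[15,12],[21,5],[24,0]]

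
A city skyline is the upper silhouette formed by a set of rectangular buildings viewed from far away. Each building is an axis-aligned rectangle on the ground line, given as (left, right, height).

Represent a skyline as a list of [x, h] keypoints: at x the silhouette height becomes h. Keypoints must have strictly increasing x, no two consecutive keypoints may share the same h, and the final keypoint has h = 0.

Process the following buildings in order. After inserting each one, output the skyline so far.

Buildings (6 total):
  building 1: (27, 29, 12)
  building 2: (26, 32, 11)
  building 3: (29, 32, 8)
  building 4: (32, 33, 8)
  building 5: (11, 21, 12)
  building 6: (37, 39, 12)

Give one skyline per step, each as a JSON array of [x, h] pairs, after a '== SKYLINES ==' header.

== SKYLINES ==
[[27,12],[29,0]]
[[26,11],[27,12],[29,11],[32,0]]
[[26,11],[27,12],[29,11],[32,0]]
[[26,11],[27,12],[29,11],[32,8],[33,0]]
[[11,12],[21,0],[26,11],[27,12],[29,11],[32,8],[33,0]]
[[11,12],[21,0],[26,11],[27,12],[29,11],[32,8],[33,0],[37,12],[39,0]]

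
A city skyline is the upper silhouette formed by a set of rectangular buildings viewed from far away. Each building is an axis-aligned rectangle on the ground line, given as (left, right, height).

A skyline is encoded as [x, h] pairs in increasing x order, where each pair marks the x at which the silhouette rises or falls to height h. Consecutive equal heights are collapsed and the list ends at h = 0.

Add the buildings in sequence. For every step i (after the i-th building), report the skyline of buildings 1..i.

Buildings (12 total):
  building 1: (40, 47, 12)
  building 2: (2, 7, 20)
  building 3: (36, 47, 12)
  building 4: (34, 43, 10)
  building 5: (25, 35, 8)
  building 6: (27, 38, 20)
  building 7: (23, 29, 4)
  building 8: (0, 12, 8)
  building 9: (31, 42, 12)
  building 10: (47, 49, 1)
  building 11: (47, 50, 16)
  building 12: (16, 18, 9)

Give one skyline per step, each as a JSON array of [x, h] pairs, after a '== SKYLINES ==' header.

== SKYLINES ==
[[40,12],[47,0]]
[[2,20],[7,0],[40,12],[47,0]]
[[2,20],[7,0],[36,12],[47,0]]
[[2,20],[7,0],[34,10],[36,12],[47,0]]
[[2,20],[7,0],[25,8],[34,10],[36,12],[47,0]]
[[2,20],[7,0],[25,8],[27,20],[38,12],[47,0]]
[[2,20],[7,0],[23,4],[25,8],[27,20],[38,12],[47,0]]
[[0,8],[2,20],[7,8],[12,0],[23,4],[25,8],[27,20],[38,12],[47,0]]
[[0,8],[2,20],[7,8],[12,0],[23,4],[25,8],[27,20],[38,12],[47,0]]
[[0,8],[2,20],[7,8],[12,0],[23,4],[25,8],[27,20],[38,12],[47,1],[49,0]]
[[0,8],[2,20],[7,8],[12,0],[23,4],[25,8],[27,20],[38,12],[47,16],[50,0]]
[[0,8],[2,20],[7,8],[12,0],[16,9],[18,0],[23,4],[25,8],[27,20],[38,12],[47,16],[50,0]]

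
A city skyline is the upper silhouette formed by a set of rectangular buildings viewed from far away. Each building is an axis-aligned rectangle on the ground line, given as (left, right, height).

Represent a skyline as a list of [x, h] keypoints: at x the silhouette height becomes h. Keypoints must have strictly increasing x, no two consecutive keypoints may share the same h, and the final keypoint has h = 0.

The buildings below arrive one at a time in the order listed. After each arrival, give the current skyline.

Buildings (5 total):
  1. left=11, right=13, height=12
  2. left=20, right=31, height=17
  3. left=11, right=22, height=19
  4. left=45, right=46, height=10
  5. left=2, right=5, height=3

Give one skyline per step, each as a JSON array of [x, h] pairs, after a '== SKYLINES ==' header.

== SKYLINES ==
[[11,12],[13,0]]
[[11,12],[13,0],[20,17],[31,0]]
[[11,19],[22,17],[31,0]]
[[11,19],[22,17],[31,0],[45,10],[46,0]]
[[2,3],[5,0],[11,19],[22,17],[31,0],[45,10],[46,0]]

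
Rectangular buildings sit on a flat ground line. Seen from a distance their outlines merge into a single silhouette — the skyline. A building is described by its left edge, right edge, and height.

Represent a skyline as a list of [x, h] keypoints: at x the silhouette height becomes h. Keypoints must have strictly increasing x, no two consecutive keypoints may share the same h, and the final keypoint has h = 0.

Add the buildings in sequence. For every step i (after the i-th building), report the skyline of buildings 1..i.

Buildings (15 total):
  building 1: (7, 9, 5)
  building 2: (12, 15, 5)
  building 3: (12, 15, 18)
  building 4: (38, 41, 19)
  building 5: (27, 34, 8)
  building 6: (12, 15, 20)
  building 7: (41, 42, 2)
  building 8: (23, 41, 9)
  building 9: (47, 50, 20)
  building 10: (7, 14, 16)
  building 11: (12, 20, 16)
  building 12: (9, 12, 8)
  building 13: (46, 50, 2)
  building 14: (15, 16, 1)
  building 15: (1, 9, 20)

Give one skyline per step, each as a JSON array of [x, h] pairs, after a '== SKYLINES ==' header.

== SKYLINES ==
[[7,5],[9,0]]
[[7,5],[9,0],[12,5],[15,0]]
[[7,5],[9,0],[12,18],[15,0]]
[[7,5],[9,0],[12,18],[15,0],[38,19],[41,0]]
[[7,5],[9,0],[12,18],[15,0],[27,8],[34,0],[38,19],[41,0]]
[[7,5],[9,0],[12,20],[15,0],[27,8],[34,0],[38,19],[41,0]]
[[7,5],[9,0],[12,20],[15,0],[27,8],[34,0],[38,19],[41,2],[42,0]]
[[7,5],[9,0],[12,20],[15,0],[23,9],[38,19],[41,2],[42,0]]
[[7,5],[9,0],[12,20],[15,0],[23,9],[38,19],[41,2],[42,0],[47,20],[50,0]]
[[7,16],[12,20],[15,0],[23,9],[38,19],[41,2],[42,0],[47,20],[50,0]]
[[7,16],[12,20],[15,16],[20,0],[23,9],[38,19],[41,2],[42,0],[47,20],[50,0]]
[[7,16],[12,20],[15,16],[20,0],[23,9],[38,19],[41,2],[42,0],[47,20],[50,0]]
[[7,16],[12,20],[15,16],[20,0],[23,9],[38,19],[41,2],[42,0],[46,2],[47,20],[50,0]]
[[7,16],[12,20],[15,16],[20,0],[23,9],[38,19],[41,2],[42,0],[46,2],[47,20],[50,0]]
[[1,20],[9,16],[12,20],[15,16],[20,0],[23,9],[38,19],[41,2],[42,0],[46,2],[47,20],[50,0]]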